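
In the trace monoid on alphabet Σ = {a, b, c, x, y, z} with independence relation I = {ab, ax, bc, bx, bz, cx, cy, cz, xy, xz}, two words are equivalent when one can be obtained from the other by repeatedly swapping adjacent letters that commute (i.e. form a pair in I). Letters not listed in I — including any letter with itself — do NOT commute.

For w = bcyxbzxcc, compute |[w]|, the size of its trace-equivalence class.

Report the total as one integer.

2520

piece 0:b — minimal
piece 1:c — minimal
piece 2:y rests on {0:b}
piece 3:x — minimal
piece 4:b rests on {2:y}
piece 5:z rests on {2:y}
piece 6:x rests on {3:x}
piece 7:c rests on {1:c}
piece 8:c rests on {7:c}
minimal pieces: {0:b, 1:c, 3:x}
ways to finish when only these pieces remain (= sum over removing one remaining piece with nothing left below it):
  1 left: {4}→1  {5}→1  {6}→1  {8}→1
  2 left: {3,6}→1  {4,5}→2  {4,6}→2  {4,8}→2  {5,6}→2  {5,8}→2  {6,8}→2  {7,8}→1
  3 left: {1,7,8}→1  {2,4,5}→2  {3,4,6}→3  {3,5,6}→3  {3,6,8}→3  {4,5,6}→6  {4,5,8}→6  {4,6,8}→6  {4,7,8}→3  {5,6,8}→6  {5,7,8}→3  {6,7,8}→3
  4 left: {0,2,4,5}→2  {1,4,7,8}→4  {1,5,7,8}→4  {1,6,7,8}→4  {2,4,5,6}→8  {2,4,5,8}→8  {3,4,5,6}→12  {3,4,6,8}→12  {3,5,6,8}→12  {3,6,7,8}→6  {4,5,6,8}→24  {4,5,7,8}→12  {4,6,7,8}→12  {5,6,7,8}→12
  5 left: {0,2,4,5,6}→10  {0,2,4,5,8}→10  {1,3,6,7,8}→10  {1,4,5,7,8}→20  {1,4,6,7,8}→20  {1,5,6,7,8}→20  {2,3,4,5,6}→20  {2,4,5,6,8}→40  {2,4,5,7,8}→20  {3,4,5,6,8}→60  {3,4,6,7,8}→30  {3,5,6,7,8}→30  {4,5,6,7,8}→60
  6 left: {0,2,3,4,5,6}→30  {0,2,4,5,6,8}→60  {0,2,4,5,7,8}→30  {1,2,4,5,7,8}→40  {1,3,4,6,7,8}→60  {1,3,5,6,7,8}→60  {1,4,5,6,7,8}→120  {2,3,4,5,6,8}→120  {2,4,5,6,7,8}→120  {3,4,5,6,7,8}→180
  7 left: {0,1,2,4,5,7,8}→70  {0,2,3,4,5,6,8}→210  {0,2,4,5,6,7,8}→210  {1,2,4,5,6,7,8}→280  {1,3,4,5,6,7,8}→420  {2,3,4,5,6,7,8}→420
  placing 0:b first → 1120 extensions
  placing 1:c first → 840 extensions
  placing 3:x first → 560 extensions
total linear extensions = 2520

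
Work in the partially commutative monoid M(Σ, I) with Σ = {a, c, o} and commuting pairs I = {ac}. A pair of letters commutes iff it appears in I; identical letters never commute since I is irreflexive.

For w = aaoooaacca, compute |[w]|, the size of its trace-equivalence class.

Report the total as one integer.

10

0(a) covers ∅
1(a) covers 0:a
2(o) covers 1:a
3(o) covers 2:o
4(o) covers 3:o
5(a) covers 4:o
6(a) covers 5:a
7(c) covers 4:o
8(c) covers 7:c
9(a) covers 6:a
floor of heap: 0:a
completions by unplaced set U, small U first (add the entries for U minus each lowest piece of U):
  |U|=1: {8}:1  {9}:1
  |U|=2: {6,9}:1  {7,8}:1  {8,9}:2
  |U|=3: {5,6,9}:1  {6,8,9}:3  {7,8,9}:3
  |U|=4: {5,6,8,9}:4  {6,7,8,9}:6
  |U|=5: {5,6,7,8,9}:10
  |U|=6: {4,5,6,7,8,9}:10
  |U|=7: {3,4,5,6,7,8,9}:10
  |U|=8: {2,3,4,5,6,7,8,9}:10
  start at 0(a): 10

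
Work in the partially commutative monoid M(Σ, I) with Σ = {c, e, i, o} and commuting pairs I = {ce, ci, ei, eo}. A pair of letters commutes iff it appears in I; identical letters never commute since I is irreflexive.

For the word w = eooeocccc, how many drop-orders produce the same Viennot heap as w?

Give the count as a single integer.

36

drop 0:e onto floor
drop 1:o onto floor
drop 2:o onto {1:o}
drop 3:e onto {0:e}
drop 4:o onto {2:o}
drop 5:c onto {4:o}
drop 6:c onto {5:c}
drop 7:c onto {6:c}
drop 8:c onto {7:c}
ground layer = {0:e, 1:o}
drop-orders for the pieces not yet dropped (sum over which currently-grounded one goes next):
  1 to go: {3} 1  {8} 1
  2 to go: {0,3} 1  {3,8} 2  {7,8} 1
  3 to go: {0,3,8} 3  {3,7,8} 3  {6,7,8} 1
  4 to go: {0,3,7,8} 6  {3,6,7,8} 4  {5,6,7,8} 1
  5 to go: {0,3,6,7,8} 10  {3,5,6,7,8} 5  {4,5,6,7,8} 1
  6 to go: {0,3,5,6,7,8} 15  {2,4,5,6,7,8} 1  {3,4,5,6,7,8} 6
  7 to go: {0,3,4,5,6,7,8} 21  {1,2,4,5,6,7,8} 1  {2,3,4,5,6,7,8} 7
  if 0:e drops first: 8 orders
  if 1:o drops first: 28 orders
heap linearizations: 36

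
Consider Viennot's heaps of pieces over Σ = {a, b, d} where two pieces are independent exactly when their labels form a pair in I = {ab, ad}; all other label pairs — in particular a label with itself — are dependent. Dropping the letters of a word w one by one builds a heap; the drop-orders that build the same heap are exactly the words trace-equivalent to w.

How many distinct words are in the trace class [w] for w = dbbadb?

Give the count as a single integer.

#0=d has no predecessor
#1=b depends on [0:d]
#2=b depends on [1:b]
#3=a has no predecessor
#4=d depends on [2:b]
#5=b depends on [4:d]
sources: [0:d, 3:a]
N(rest) = Σ N(rest − s) over sources s of rest; N(one piece) = 1:
  size 1 → [3]=1  [5]=1
  size 2 → [3,5]=2  [4,5]=1
  size 3 → [2,4,5]=1  [3,4,5]=3
  size 4 → [1,2,4,5]=1  [2,3,4,5]=4
  first=0(d) contributes 5
  first=3(a) contributes 1
|[w]| = 6

6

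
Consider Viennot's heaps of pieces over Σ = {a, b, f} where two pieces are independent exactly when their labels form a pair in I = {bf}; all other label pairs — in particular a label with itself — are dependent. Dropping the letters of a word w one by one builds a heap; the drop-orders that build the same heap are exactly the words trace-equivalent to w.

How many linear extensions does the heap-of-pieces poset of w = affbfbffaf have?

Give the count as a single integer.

21

drop 0:a onto floor
drop 1:f onto {0:a}
drop 2:f onto {1:f}
drop 3:b onto {0:a}
drop 4:f onto {2:f}
drop 5:b onto {3:b}
drop 6:f onto {4:f}
drop 7:f onto {6:f}
drop 8:a onto {5:b, 7:f}
drop 9:f onto {8:a}
ground layer = {0:a}
drop-orders for the pieces not yet dropped (sum over which currently-grounded one goes next):
  1 to go: {9} 1
  2 to go: {8,9} 1
  3 to go: {5,8,9} 1  {7,8,9} 1
  4 to go: {3,5,8,9} 1  {5,7,8,9} 2  {6,7,8,9} 1
  5 to go: {3,5,7,8,9} 3  {4,6,7,8,9} 1  {5,6,7,8,9} 3
  6 to go: {2,4,6,7,8,9} 1  {3,5,6,7,8,9} 6  {4,5,6,7,8,9} 4
  7 to go: {1,2,4,6,7,8,9} 1  {2,4,5,6,7,8,9} 5  {3,4,5,6,7,8,9} 10
  8 to go: {1,2,4,5,6,7,8,9} 6  {2,3,4,5,6,7,8,9} 15
  if 0:a drops first: 21 orders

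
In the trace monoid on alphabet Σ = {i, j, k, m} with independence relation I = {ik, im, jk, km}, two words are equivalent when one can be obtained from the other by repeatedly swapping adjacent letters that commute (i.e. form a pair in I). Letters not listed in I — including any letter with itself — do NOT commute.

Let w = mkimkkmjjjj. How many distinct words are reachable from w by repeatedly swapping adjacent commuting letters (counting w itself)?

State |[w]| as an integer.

660

piece 0:m — minimal
piece 1:k — minimal
piece 2:i — minimal
piece 3:m rests on {0:m}
piece 4:k rests on {1:k}
piece 5:k rests on {4:k}
piece 6:m rests on {3:m}
piece 7:j rests on {2:i, 6:m}
piece 8:j rests on {7:j}
piece 9:j rests on {8:j}
piece 10:j rests on {9:j}
minimal pieces: {0:m, 1:k, 2:i}
ways to finish when only these pieces remain (= sum over removing one remaining piece with nothing left below it):
  1 left: {5}→1  {10}→1
  2 left: {4,5}→1  {5,10}→2  {9,10}→1
  3 left: {1,4,5}→1  {4,5,10}→3  {5,9,10}→3  {8,9,10}→1
  4 left: {1,4,5,10}→4  {4,5,9,10}→6  {5,8,9,10}→4  {7,8,9,10}→1
  5 left: {1,4,5,9,10}→10  {2,7,8,9,10}→1  {4,5,8,9,10}→10  {5,7,8,9,10}→5  {6,7,8,9,10}→1
  6 left: {1,4,5,8,9,10}→20  {2,5,7,8,9,10}→6  {2,6,7,8,9,10}→2  {3,6,7,8,9,10}→1  {4,5,7,8,9,10}→15  {5,6,7,8,9,10}→6
  7 left: {0,3,6,7,8,9,10}→1  {1,4,5,7,8,9,10}→35  {2,3,6,7,8,9,10}→3  {2,4,5,7,8,9,10}→21  {2,5,6,7,8,9,10}→14  {3,5,6,7,8,9,10}→7  {4,5,6,7,8,9,10}→21
  8 left: {0,2,3,6,7,8,9,10}→4  {0,3,5,6,7,8,9,10}→8  {1,2,4,5,7,8,9,10}→56  {1,4,5,6,7,8,9,10}→56  {2,3,5,6,7,8,9,10}→24  {2,4,5,6,7,8,9,10}→56  {3,4,5,6,7,8,9,10}→28
  9 left: {0,2,3,5,6,7,8,9,10}→36  {0,3,4,5,6,7,8,9,10}→36  {1,2,4,5,6,7,8,9,10}→168  {1,3,4,5,6,7,8,9,10}→84  {2,3,4,5,6,7,8,9,10}→108
  placing 0:m first → 360 extensions
  placing 1:k first → 180 extensions
  placing 2:i first → 120 extensions
total linear extensions = 660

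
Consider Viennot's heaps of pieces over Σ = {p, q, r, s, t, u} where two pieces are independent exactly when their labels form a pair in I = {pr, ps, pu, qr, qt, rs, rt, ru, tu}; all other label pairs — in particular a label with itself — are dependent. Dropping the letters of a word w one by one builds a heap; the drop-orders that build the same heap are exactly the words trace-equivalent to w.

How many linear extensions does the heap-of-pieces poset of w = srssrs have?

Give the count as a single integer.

15

drop 0:s onto floor
drop 1:r onto floor
drop 2:s onto {0:s}
drop 3:s onto {2:s}
drop 4:r onto {1:r}
drop 5:s onto {3:s}
ground layer = {0:s, 1:r}
drop-orders for the pieces not yet dropped (sum over which currently-grounded one goes next):
  1 to go: {4} 1  {5} 1
  2 to go: {1,4} 1  {3,5} 1  {4,5} 2
  3 to go: {1,4,5} 3  {2,3,5} 1  {3,4,5} 3
  4 to go: {0,2,3,5} 1  {1,3,4,5} 6  {2,3,4,5} 4
  if 0:s drops first: 10 orders
  if 1:r drops first: 5 orders
heap linearizations: 15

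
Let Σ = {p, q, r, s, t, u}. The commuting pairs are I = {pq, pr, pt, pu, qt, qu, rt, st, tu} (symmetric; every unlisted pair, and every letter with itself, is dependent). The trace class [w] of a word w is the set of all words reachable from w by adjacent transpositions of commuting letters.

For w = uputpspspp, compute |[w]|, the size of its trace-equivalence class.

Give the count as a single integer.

piece 0:u — minimal
piece 1:p — minimal
piece 2:u rests on {0:u}
piece 3:t — minimal
piece 4:p rests on {1:p}
piece 5:s rests on {2:u, 4:p}
piece 6:p rests on {5:s}
piece 7:s rests on {6:p}
piece 8:p rests on {7:s}
piece 9:p rests on {8:p}
minimal pieces: {0:u, 1:p, 3:t}
ways to finish when only these pieces remain (= sum over removing one remaining piece with nothing left below it):
  1 left: {3}→1  {9}→1
  2 left: {3,9}→2  {8,9}→1
  3 left: {3,8,9}→3  {7,8,9}→1
  4 left: {3,7,8,9}→4  {6,7,8,9}→1
  5 left: {3,6,7,8,9}→5  {5,6,7,8,9}→1
  6 left: {2,5,6,7,8,9}→1  {3,5,6,7,8,9}→6  {4,5,6,7,8,9}→1
  7 left: {0,2,5,6,7,8,9}→1  {1,4,5,6,7,8,9}→1  {2,3,5,6,7,8,9}→7  {2,4,5,6,7,8,9}→2  {3,4,5,6,7,8,9}→7
  8 left: {0,2,3,5,6,7,8,9}→8  {0,2,4,5,6,7,8,9}→3  {1,2,4,5,6,7,8,9}→3  {1,3,4,5,6,7,8,9}→8  {2,3,4,5,6,7,8,9}→16
  placing 0:u first → 27 extensions
  placing 1:p first → 27 extensions
  placing 3:t first → 6 extensions
total linear extensions = 60

60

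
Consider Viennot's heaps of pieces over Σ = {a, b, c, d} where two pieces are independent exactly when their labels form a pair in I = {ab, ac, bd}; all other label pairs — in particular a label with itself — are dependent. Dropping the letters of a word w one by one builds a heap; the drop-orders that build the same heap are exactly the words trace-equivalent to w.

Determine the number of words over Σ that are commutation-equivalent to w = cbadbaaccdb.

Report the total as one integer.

drop 0:c onto floor
drop 1:b onto {0:c}
drop 2:a onto floor
drop 3:d onto {0:c, 2:a}
drop 4:b onto {1:b}
drop 5:a onto {3:d}
drop 6:a onto {5:a}
drop 7:c onto {3:d, 4:b}
drop 8:c onto {7:c}
drop 9:d onto {6:a, 8:c}
drop 10:b onto {8:c}
ground layer = {0:c, 2:a}
drop-orders for the pieces not yet dropped (sum over which currently-grounded one goes next):
  1 to go: {9} 1  {10} 1
  2 to go: {6,9} 1  {9,10} 2
  3 to go: {5,6,9} 1  {6,9,10} 3  {8,9,10} 2
  4 to go: {5,6,9,10} 4  {6,8,9,10} 5  {7,8,9,10} 2
  5 to go: {4,7,8,9,10} 2  {5,6,8,9,10} 9  {6,7,8,9,10} 7
  6 to go: {1,4,7,8,9,10} 2  {4,6,7,8,9,10} 9  {5,6,7,8,9,10} 16
  7 to go: {1,4,6,7,8,9,10} 11  {3,5,6,7,8,9,10} 16  {4,5,6,7,8,9,10} 25
  8 to go: {1,4,5,6,7,8,9,10} 36  {2,3,5,6,7,8,9,10} 16  {3,4,5,6,7,8,9,10} 41
  9 to go: {1,3,4,5,6,7,8,9,10} 77  {2,3,4,5,6,7,8,9,10} 57
  if 0:c drops first: 134 orders
  if 2:a drops first: 77 orders
heap linearizations: 211

211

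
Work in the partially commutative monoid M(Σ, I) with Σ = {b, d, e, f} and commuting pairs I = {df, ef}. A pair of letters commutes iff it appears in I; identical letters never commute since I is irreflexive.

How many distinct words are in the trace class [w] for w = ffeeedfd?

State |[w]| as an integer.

piece 0:f — minimal
piece 1:f rests on {0:f}
piece 2:e — minimal
piece 3:e rests on {2:e}
piece 4:e rests on {3:e}
piece 5:d rests on {4:e}
piece 6:f rests on {1:f}
piece 7:d rests on {5:d}
minimal pieces: {0:f, 2:e}
ways to finish when only these pieces remain (= sum over removing one remaining piece with nothing left below it):
  1 left: {6}→1  {7}→1
  2 left: {1,6}→1  {5,7}→1  {6,7}→2
  3 left: {0,1,6}→1  {1,6,7}→3  {4,5,7}→1  {5,6,7}→3
  4 left: {0,1,6,7}→4  {1,5,6,7}→6  {3,4,5,7}→1  {4,5,6,7}→4
  5 left: {0,1,5,6,7}→10  {1,4,5,6,7}→10  {2,3,4,5,7}→1  {3,4,5,6,7}→5
  6 left: {0,1,4,5,6,7}→20  {1,3,4,5,6,7}→15  {2,3,4,5,6,7}→6
  placing 0:f first → 21 extensions
  placing 2:e first → 35 extensions
total linear extensions = 56

56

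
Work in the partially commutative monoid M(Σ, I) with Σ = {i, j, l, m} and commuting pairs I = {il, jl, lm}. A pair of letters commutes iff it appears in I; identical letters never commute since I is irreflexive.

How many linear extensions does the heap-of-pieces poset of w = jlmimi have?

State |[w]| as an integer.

piece 0:j — minimal
piece 1:l — minimal
piece 2:m rests on {0:j}
piece 3:i rests on {2:m}
piece 4:m rests on {3:i}
piece 5:i rests on {4:m}
minimal pieces: {0:j, 1:l}
ways to finish when only these pieces remain (= sum over removing one remaining piece with nothing left below it):
  1 left: {1}→1  {5}→1
  2 left: {1,5}→2  {4,5}→1
  3 left: {1,4,5}→3  {3,4,5}→1
  4 left: {1,3,4,5}→4  {2,3,4,5}→1
  placing 0:j first → 5 extensions
  placing 1:l first → 1 extensions
total linear extensions = 6

6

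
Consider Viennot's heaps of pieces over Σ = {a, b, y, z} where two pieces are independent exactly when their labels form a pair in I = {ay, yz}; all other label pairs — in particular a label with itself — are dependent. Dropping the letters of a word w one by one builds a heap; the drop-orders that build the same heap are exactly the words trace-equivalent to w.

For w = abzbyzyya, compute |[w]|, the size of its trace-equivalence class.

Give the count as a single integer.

10

piece 0:a — minimal
piece 1:b rests on {0:a}
piece 2:z rests on {1:b}
piece 3:b rests on {2:z}
piece 4:y rests on {3:b}
piece 5:z rests on {3:b}
piece 6:y rests on {4:y}
piece 7:y rests on {6:y}
piece 8:a rests on {5:z}
minimal pieces: {0:a}
ways to finish when only these pieces remain (= sum over removing one remaining piece with nothing left below it):
  1 left: {7}→1  {8}→1
  2 left: {5,8}→1  {6,7}→1  {7,8}→2
  3 left: {4,6,7}→1  {5,7,8}→3  {6,7,8}→3
  4 left: {4,6,7,8}→4  {5,6,7,8}→6
  5 left: {4,5,6,7,8}→10
  6 left: {3,4,5,6,7,8}→10
  7 left: {2,3,4,5,6,7,8}→10
  placing 0:a first → 10 extensions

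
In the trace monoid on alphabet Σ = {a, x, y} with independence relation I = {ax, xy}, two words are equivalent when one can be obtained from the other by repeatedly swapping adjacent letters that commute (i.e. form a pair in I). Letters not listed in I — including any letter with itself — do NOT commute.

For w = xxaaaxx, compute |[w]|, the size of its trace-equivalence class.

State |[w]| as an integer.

35

piece 0:x — minimal
piece 1:x rests on {0:x}
piece 2:a — minimal
piece 3:a rests on {2:a}
piece 4:a rests on {3:a}
piece 5:x rests on {1:x}
piece 6:x rests on {5:x}
minimal pieces: {0:x, 2:a}
ways to finish when only these pieces remain (= sum over removing one remaining piece with nothing left below it):
  1 left: {4}→1  {6}→1
  2 left: {3,4}→1  {4,6}→2  {5,6}→1
  3 left: {1,5,6}→1  {2,3,4}→1  {3,4,6}→3  {4,5,6}→3
  4 left: {0,1,5,6}→1  {1,4,5,6}→4  {2,3,4,6}→4  {3,4,5,6}→6
  5 left: {0,1,4,5,6}→5  {1,3,4,5,6}→10  {2,3,4,5,6}→10
  placing 0:x first → 20 extensions
  placing 2:a first → 15 extensions
total linear extensions = 35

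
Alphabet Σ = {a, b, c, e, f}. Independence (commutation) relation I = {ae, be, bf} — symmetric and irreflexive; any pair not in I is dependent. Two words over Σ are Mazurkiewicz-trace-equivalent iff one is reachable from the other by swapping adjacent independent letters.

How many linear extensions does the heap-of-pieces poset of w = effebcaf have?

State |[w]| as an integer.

5

#0=e has no predecessor
#1=f depends on [0:e]
#2=f depends on [1:f]
#3=e depends on [2:f]
#4=b has no predecessor
#5=c depends on [3:e, 4:b]
#6=a depends on [5:c]
#7=f depends on [6:a]
sources: [0:e, 4:b]
N(rest) = Σ N(rest − s) over sources s of rest; N(one piece) = 1:
  size 1 → [7]=1
  size 2 → [6,7]=1
  size 3 → [5,6,7]=1
  size 4 → [3,5,6,7]=1  [4,5,6,7]=1
  size 5 → [2,3,5,6,7]=1  [3,4,5,6,7]=2
  size 6 → [1,2,3,5,6,7]=1  [2,3,4,5,6,7]=3
  first=0(e) contributes 4
  first=4(b) contributes 1
|[w]| = 5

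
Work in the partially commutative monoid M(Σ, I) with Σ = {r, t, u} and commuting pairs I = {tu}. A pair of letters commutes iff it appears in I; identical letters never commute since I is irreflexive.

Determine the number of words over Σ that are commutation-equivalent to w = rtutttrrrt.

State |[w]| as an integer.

0(r) covers ∅
1(t) covers 0:r
2(u) covers 0:r
3(t) covers 1:t
4(t) covers 3:t
5(t) covers 4:t
6(r) covers 2:u, 5:t
7(r) covers 6:r
8(r) covers 7:r
9(t) covers 8:r
floor of heap: 0:r
completions by unplaced set U, small U first (add the entries for U minus each lowest piece of U):
  |U|=1: {9}:1
  |U|=2: {8,9}:1
  |U|=3: {7,8,9}:1
  |U|=4: {6,7,8,9}:1
  |U|=5: {2,6,7,8,9}:1  {5,6,7,8,9}:1
  |U|=6: {2,5,6,7,8,9}:2  {4,5,6,7,8,9}:1
  |U|=7: {2,4,5,6,7,8,9}:3  {3,4,5,6,7,8,9}:1
  |U|=8: {1,3,4,5,6,7,8,9}:1  {2,3,4,5,6,7,8,9}:4
  start at 0(r): 5

5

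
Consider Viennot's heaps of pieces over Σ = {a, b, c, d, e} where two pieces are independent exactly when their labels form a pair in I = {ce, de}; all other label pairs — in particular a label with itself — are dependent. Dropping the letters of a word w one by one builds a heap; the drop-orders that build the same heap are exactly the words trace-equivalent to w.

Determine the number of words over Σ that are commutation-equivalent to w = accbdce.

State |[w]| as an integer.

0(a) covers ∅
1(c) covers 0:a
2(c) covers 1:c
3(b) covers 2:c
4(d) covers 3:b
5(c) covers 4:d
6(e) covers 3:b
floor of heap: 0:a
completions by unplaced set U, small U first (add the entries for U minus each lowest piece of U):
  |U|=1: {5}:1  {6}:1
  |U|=2: {4,5}:1  {5,6}:2
  |U|=3: {4,5,6}:3
  |U|=4: {3,4,5,6}:3
  |U|=5: {2,3,4,5,6}:3
  start at 0(a): 3

3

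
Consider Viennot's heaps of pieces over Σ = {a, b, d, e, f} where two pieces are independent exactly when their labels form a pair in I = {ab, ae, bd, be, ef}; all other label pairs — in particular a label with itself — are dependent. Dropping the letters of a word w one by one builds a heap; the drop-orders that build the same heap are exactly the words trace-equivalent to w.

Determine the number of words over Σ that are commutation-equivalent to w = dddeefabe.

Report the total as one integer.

40

#0=d has no predecessor
#1=d depends on [0:d]
#2=d depends on [1:d]
#3=e depends on [2:d]
#4=e depends on [3:e]
#5=f depends on [2:d]
#6=a depends on [5:f]
#7=b depends on [5:f]
#8=e depends on [4:e]
sources: [0:d]
N(rest) = Σ N(rest − s) over sources s of rest; N(one piece) = 1:
  size 1 → [6]=1  [7]=1  [8]=1
  size 2 → [4,8]=1  [6,7]=2  [6,8]=2  [7,8]=2
  size 3 → [3,4,8]=1  [4,6,8]=3  [4,7,8]=3  [5,6,7]=2  [6,7,8]=6
  size 4 → [3,4,6,8]=4  [3,4,7,8]=4  [4,6,7,8]=12  [5,6,7,8]=8
  size 5 → [3,4,6,7,8]=20  [4,5,6,7,8]=20
  size 6 → [3,4,5,6,7,8]=40
  size 7 → [2,3,4,5,6,7,8]=40
  first=0(d) contributes 40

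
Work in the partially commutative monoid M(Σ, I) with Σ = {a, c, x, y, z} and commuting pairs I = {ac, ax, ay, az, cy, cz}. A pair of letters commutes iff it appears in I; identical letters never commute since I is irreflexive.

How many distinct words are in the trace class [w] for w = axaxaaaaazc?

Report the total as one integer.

#0=a has no predecessor
#1=x has no predecessor
#2=a depends on [0:a]
#3=x depends on [1:x]
#4=a depends on [2:a]
#5=a depends on [4:a]
#6=a depends on [5:a]
#7=a depends on [6:a]
#8=a depends on [7:a]
#9=z depends on [3:x]
#10=c depends on [3:x]
sources: [0:a, 1:x]
N(rest) = Σ N(rest − s) over sources s of rest; N(one piece) = 1:
  size 1 → [8]=1  [9]=1  [10]=1
  size 2 → [7,8]=1  [8,9]=2  [8,10]=2  [9,10]=2
  size 3 → [3,9,10]=2  [6,7,8]=1  [7,8,9]=3  [7,8,10]=3  [8,9,10]=6
  size 4 → [1,3,9,10]=2  [3,8,9,10]=8  [5,6,7,8]=1  [6,7,8,9]=4  [6,7,8,10]=4  [7,8,9,10]=12
  size 5 → [1,3,8,9,10]=10  [3,7,8,9,10]=20  [4,5,6,7,8]=1  [5,6,7,8,9]=5  [5,6,7,8,10]=5  [6,7,8,9,10]=20
  size 6 → [1,3,7,8,9,10]=30  [2,4,5,6,7,8]=1  [3,6,7,8,9,10]=40  [4,5,6,7,8,9]=6  [4,5,6,7,8,10]=6  [5,6,7,8,9,10]=30
  size 7 → [0,2,4,5,6,7,8]=1  [1,3,6,7,8,9,10]=70  [2,4,5,6,7,8,9]=7  [2,4,5,6,7,8,10]=7  [3,5,6,7,8,9,10]=70  [4,5,6,7,8,9,10]=42
  size 8 → [0,2,4,5,6,7,8,9]=8  [0,2,4,5,6,7,8,10]=8  [1,3,5,6,7,8,9,10]=140  [2,4,5,6,7,8,9,10]=56  [3,4,5,6,7,8,9,10]=112
  size 9 → [0,2,4,5,6,7,8,9,10]=72  [1,3,4,5,6,7,8,9,10]=252  [2,3,4,5,6,7,8,9,10]=168
  first=0(a) contributes 420
  first=1(x) contributes 240
|[w]| = 660

660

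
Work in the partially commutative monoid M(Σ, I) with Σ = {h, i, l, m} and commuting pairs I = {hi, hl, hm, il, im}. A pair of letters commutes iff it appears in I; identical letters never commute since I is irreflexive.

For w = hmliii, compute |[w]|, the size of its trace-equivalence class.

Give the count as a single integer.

60

drop 0:h onto floor
drop 1:m onto floor
drop 2:l onto {1:m}
drop 3:i onto floor
drop 4:i onto {3:i}
drop 5:i onto {4:i}
ground layer = {0:h, 1:m, 3:i}
drop-orders for the pieces not yet dropped (sum over which currently-grounded one goes next):
  1 to go: {0} 1  {2} 1  {5} 1
  2 to go: {0,2} 2  {0,5} 2  {1,2} 1  {2,5} 2  {4,5} 1
  3 to go: {0,1,2} 3  {0,2,5} 6  {0,4,5} 3  {1,2,5} 3  {2,4,5} 3  {3,4,5} 1
  4 to go: {0,1,2,5} 12  {0,2,4,5} 12  {0,3,4,5} 4  {1,2,4,5} 6  {2,3,4,5} 4
  if 0:h drops first: 10 orders
  if 1:m drops first: 20 orders
  if 3:i drops first: 30 orders
heap linearizations: 60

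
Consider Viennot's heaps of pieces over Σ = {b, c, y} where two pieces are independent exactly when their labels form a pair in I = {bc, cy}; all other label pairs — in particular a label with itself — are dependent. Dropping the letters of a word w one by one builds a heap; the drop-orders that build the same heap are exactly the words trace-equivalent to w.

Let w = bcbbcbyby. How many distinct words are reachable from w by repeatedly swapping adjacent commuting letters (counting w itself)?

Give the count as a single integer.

0(b) covers ∅
1(c) covers ∅
2(b) covers 0:b
3(b) covers 2:b
4(c) covers 1:c
5(b) covers 3:b
6(y) covers 5:b
7(b) covers 6:y
8(y) covers 7:b
floor of heap: 0:b, 1:c
completions by unplaced set U, small U first (add the entries for U minus each lowest piece of U):
  |U|=1: {4}:1  {8}:1
  |U|=2: {1,4}:1  {4,8}:2  {7,8}:1
  |U|=3: {1,4,8}:3  {4,7,8}:3  {6,7,8}:1
  |U|=4: {1,4,7,8}:6  {4,6,7,8}:4  {5,6,7,8}:1
  |U|=5: {1,4,6,7,8}:10  {3,5,6,7,8}:1  {4,5,6,7,8}:5
  |U|=6: {1,4,5,6,7,8}:15  {2,3,5,6,7,8}:1  {3,4,5,6,7,8}:6
  |U|=7: {0,2,3,5,6,7,8}:1  {1,3,4,5,6,7,8}:21  {2,3,4,5,6,7,8}:7
  start at 0(b): 28
  start at 1(c): 8
sum over floor = 36

36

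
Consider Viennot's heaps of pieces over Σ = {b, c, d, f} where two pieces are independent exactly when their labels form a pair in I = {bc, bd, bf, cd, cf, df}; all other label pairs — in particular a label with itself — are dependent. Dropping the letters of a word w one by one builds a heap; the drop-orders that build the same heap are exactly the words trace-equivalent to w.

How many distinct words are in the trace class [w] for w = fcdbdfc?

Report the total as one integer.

630

piece 0:f — minimal
piece 1:c — minimal
piece 2:d — minimal
piece 3:b — minimal
piece 4:d rests on {2:d}
piece 5:f rests on {0:f}
piece 6:c rests on {1:c}
minimal pieces: {0:f, 1:c, 2:d, 3:b}
ways to finish when only these pieces remain (= sum over removing one remaining piece with nothing left below it):
  1 left: {3}→1  {4}→1  {5}→1  {6}→1
  2 left: {0,5}→1  {1,6}→1  {2,4}→1  {3,4}→2  {3,5}→2  {3,6}→2  {4,5}→2  {4,6}→2  {5,6}→2
  3 left: {0,3,5}→3  {0,4,5}→3  {0,5,6}→3  {1,3,6}→3  {1,4,6}→3  {1,5,6}→3  {2,3,4}→3  {2,4,5}→3  {2,4,6}→3  {3,4,5}→6  {3,4,6}→6  {3,5,6}→6  {4,5,6}→6
  4 left: {0,1,5,6}→6  {0,2,4,5}→6  {0,3,4,5}→12  {0,3,5,6}→12  {0,4,5,6}→12  {1,2,4,6}→6  {1,3,4,6}→12  {1,3,5,6}→12  {1,4,5,6}→12  {2,3,4,5}→12  {2,3,4,6}→12  {2,4,5,6}→12  {3,4,5,6}→24
  5 left: {0,1,3,5,6}→30  {0,1,4,5,6}→30  {0,2,3,4,5}→30  {0,2,4,5,6}→30  {0,3,4,5,6}→60  {1,2,3,4,6}→30  {1,2,4,5,6}→30  {1,3,4,5,6}→60  {2,3,4,5,6}→60
  placing 0:f first → 180 extensions
  placing 1:c first → 180 extensions
  placing 2:d first → 180 extensions
  placing 3:b first → 90 extensions
total linear extensions = 630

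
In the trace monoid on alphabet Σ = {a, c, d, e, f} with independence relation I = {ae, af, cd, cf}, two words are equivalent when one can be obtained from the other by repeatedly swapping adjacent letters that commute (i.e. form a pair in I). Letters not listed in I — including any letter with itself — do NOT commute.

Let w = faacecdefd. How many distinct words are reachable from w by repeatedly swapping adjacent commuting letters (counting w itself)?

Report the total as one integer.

drop 0:f onto floor
drop 1:a onto floor
drop 2:a onto {1:a}
drop 3:c onto {2:a}
drop 4:e onto {0:f, 3:c}
drop 5:c onto {4:e}
drop 6:d onto {4:e}
drop 7:e onto {5:c, 6:d}
drop 8:f onto {7:e}
drop 9:d onto {8:f}
ground layer = {0:f, 1:a}
drop-orders for the pieces not yet dropped (sum over which currently-grounded one goes next):
  1 to go: {9} 1
  2 to go: {8,9} 1
  3 to go: {7,8,9} 1
  4 to go: {5,7,8,9} 1  {6,7,8,9} 1
  5 to go: {5,6,7,8,9} 2
  6 to go: {4,5,6,7,8,9} 2
  7 to go: {0,4,5,6,7,8,9} 2  {3,4,5,6,7,8,9} 2
  8 to go: {0,3,4,5,6,7,8,9} 4  {2,3,4,5,6,7,8,9} 2
  if 0:f drops first: 2 orders
  if 1:a drops first: 6 orders
heap linearizations: 8

8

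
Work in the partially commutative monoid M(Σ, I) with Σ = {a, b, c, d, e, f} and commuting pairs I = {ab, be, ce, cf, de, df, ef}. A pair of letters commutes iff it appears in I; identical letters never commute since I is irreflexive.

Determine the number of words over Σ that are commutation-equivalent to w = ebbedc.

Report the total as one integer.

15

drop 0:e onto floor
drop 1:b onto floor
drop 2:b onto {1:b}
drop 3:e onto {0:e}
drop 4:d onto {2:b}
drop 5:c onto {4:d}
ground layer = {0:e, 1:b}
drop-orders for the pieces not yet dropped (sum over which currently-grounded one goes next):
  1 to go: {3} 1  {5} 1
  2 to go: {0,3} 1  {3,5} 2  {4,5} 1
  3 to go: {0,3,5} 3  {2,4,5} 1  {3,4,5} 3
  4 to go: {0,3,4,5} 6  {1,2,4,5} 1  {2,3,4,5} 4
  if 0:e drops first: 5 orders
  if 1:b drops first: 10 orders
heap linearizations: 15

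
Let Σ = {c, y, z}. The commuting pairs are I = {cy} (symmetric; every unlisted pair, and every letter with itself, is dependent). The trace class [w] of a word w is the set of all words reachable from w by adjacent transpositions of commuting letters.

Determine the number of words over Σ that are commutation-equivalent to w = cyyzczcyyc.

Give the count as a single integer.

0(c) covers ∅
1(y) covers ∅
2(y) covers 1:y
3(z) covers 0:c, 2:y
4(c) covers 3:z
5(z) covers 4:c
6(c) covers 5:z
7(y) covers 5:z
8(y) covers 7:y
9(c) covers 6:c
floor of heap: 0:c, 1:y
completions by unplaced set U, small U first (add the entries for U minus each lowest piece of U):
  |U|=1: {8}:1  {9}:1
  |U|=2: {6,9}:1  {7,8}:1  {8,9}:2
  |U|=3: {6,8,9}:3  {7,8,9}:3
  |U|=4: {6,7,8,9}:6
  |U|=5: {5,6,7,8,9}:6
  |U|=6: {4,5,6,7,8,9}:6
  |U|=7: {3,4,5,6,7,8,9}:6
  |U|=8: {0,3,4,5,6,7,8,9}:6  {2,3,4,5,6,7,8,9}:6
  start at 0(c): 6
  start at 1(y): 12
sum over floor = 18

18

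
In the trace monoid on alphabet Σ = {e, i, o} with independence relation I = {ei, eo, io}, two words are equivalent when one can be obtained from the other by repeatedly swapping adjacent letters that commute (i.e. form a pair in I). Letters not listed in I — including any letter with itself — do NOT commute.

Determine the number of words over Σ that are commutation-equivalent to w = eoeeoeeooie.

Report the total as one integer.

drop 0:e onto floor
drop 1:o onto floor
drop 2:e onto {0:e}
drop 3:e onto {2:e}
drop 4:o onto {1:o}
drop 5:e onto {3:e}
drop 6:e onto {5:e}
drop 7:o onto {4:o}
drop 8:o onto {7:o}
drop 9:i onto floor
drop 10:e onto {6:e}
ground layer = {0:e, 1:o, 9:i}
drop-orders for the pieces not yet dropped (sum over which currently-grounded one goes next):
  1 to go: {8} 1  {9} 1  {10} 1
  2 to go: {6,10} 1  {7,8} 1  {8,9} 2  {8,10} 2  {9,10} 2
  3 to go: {4,7,8} 1  {5,6,10} 1  {6,8,10} 3  {6,9,10} 3  {7,8,9} 3  {7,8,10} 3  {8,9,10} 6
  4 to go: {1,4,7,8} 1  {3,5,6,10} 1  {4,7,8,9} 4  {4,7,8,10} 4  {5,6,8,10} 4  {5,6,9,10} 4  {6,7,8,10} 6  {6,8,9,10} 12  {7,8,9,10} 12
  5 to go: {1,4,7,8,9} 5  {1,4,7,8,10} 5  {2,3,5,6,10} 1  {3,5,6,8,10} 5  {3,5,6,9,10} 5  {4,6,7,8,10} 10  {4,7,8,9,10} 20  {5,6,7,8,10} 10  {5,6,8,9,10} 20  {6,7,8,9,10} 30
  6 to go: {0,2,3,5,6,10} 1  {1,4,6,7,8,10} 15  {1,4,7,8,9,10} 30  {2,3,5,6,8,10} 6  {2,3,5,6,9,10} 6  {3,5,6,7,8,10} 15  {3,5,6,8,9,10} 30  {4,5,6,7,8,10} 20  {4,6,7,8,9,10} 60  {5,6,7,8,9,10} 60
  7 to go: {0,2,3,5,6,8,10} 7  {0,2,3,5,6,9,10} 7  {1,4,5,6,7,8,10} 35  {1,4,6,7,8,9,10} 105  {2,3,5,6,7,8,10} 21  {2,3,5,6,8,9,10} 42  {3,4,5,6,7,8,10} 35  {3,5,6,7,8,9,10} 105  {4,5,6,7,8,9,10} 140
  8 to go: {0,2,3,5,6,7,8,10} 28  {0,2,3,5,6,8,9,10} 56  {1,3,4,5,6,7,8,10} 70  {1,4,5,6,7,8,9,10} 280  {2,3,4,5,6,7,8,10} 56  {2,3,5,6,7,8,9,10} 168  {3,4,5,6,7,8,9,10} 280
  9 to go: {0,2,3,4,5,6,7,8,10} 84  {0,2,3,5,6,7,8,9,10} 252  {1,2,3,4,5,6,7,8,10} 126  {1,3,4,5,6,7,8,9,10} 630  {2,3,4,5,6,7,8,9,10} 504
  if 0:e drops first: 1260 orders
  if 1:o drops first: 840 orders
  if 9:i drops first: 210 orders
heap linearizations: 2310

2310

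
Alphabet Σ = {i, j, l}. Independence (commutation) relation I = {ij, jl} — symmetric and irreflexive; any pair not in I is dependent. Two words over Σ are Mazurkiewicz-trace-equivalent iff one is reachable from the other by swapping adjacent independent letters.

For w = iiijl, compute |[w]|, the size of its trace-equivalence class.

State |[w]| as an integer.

5

#0=i has no predecessor
#1=i depends on [0:i]
#2=i depends on [1:i]
#3=j has no predecessor
#4=l depends on [2:i]
sources: [0:i, 3:j]
N(rest) = Σ N(rest − s) over sources s of rest; N(one piece) = 1:
  size 1 → [3]=1  [4]=1
  size 2 → [2,4]=1  [3,4]=2
  size 3 → [1,2,4]=1  [2,3,4]=3
  first=0(i) contributes 4
  first=3(j) contributes 1
|[w]| = 5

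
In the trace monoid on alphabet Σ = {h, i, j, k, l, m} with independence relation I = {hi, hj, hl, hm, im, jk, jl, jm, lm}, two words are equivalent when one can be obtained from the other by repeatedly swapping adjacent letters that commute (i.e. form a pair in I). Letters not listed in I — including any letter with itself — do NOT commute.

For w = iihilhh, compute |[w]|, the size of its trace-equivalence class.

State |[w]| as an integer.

#0=i has no predecessor
#1=i depends on [0:i]
#2=h has no predecessor
#3=i depends on [1:i]
#4=l depends on [3:i]
#5=h depends on [2:h]
#6=h depends on [5:h]
sources: [0:i, 2:h]
N(rest) = Σ N(rest − s) over sources s of rest; N(one piece) = 1:
  size 1 → [4]=1  [6]=1
  size 2 → [3,4]=1  [4,6]=2  [5,6]=1
  size 3 → [1,3,4]=1  [2,5,6]=1  [3,4,6]=3  [4,5,6]=3
  size 4 → [0,1,3,4]=1  [1,3,4,6]=4  [2,4,5,6]=4  [3,4,5,6]=6
  size 5 → [0,1,3,4,6]=5  [1,3,4,5,6]=10  [2,3,4,5,6]=10
  first=0(i) contributes 20
  first=2(h) contributes 15
|[w]| = 35

35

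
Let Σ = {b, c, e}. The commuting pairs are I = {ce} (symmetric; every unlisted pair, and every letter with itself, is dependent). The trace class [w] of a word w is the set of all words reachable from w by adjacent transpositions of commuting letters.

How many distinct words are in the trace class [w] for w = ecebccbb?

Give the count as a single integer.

#0=e has no predecessor
#1=c has no predecessor
#2=e depends on [0:e]
#3=b depends on [1:c, 2:e]
#4=c depends on [3:b]
#5=c depends on [4:c]
#6=b depends on [5:c]
#7=b depends on [6:b]
sources: [0:e, 1:c]
N(rest) = Σ N(rest − s) over sources s of rest; N(one piece) = 1:
  size 1 → [7]=1
  size 2 → [6,7]=1
  size 3 → [5,6,7]=1
  size 4 → [4,5,6,7]=1
  size 5 → [3,4,5,6,7]=1
  size 6 → [1,3,4,5,6,7]=1  [2,3,4,5,6,7]=1
  first=0(e) contributes 2
  first=1(c) contributes 1
|[w]| = 3

3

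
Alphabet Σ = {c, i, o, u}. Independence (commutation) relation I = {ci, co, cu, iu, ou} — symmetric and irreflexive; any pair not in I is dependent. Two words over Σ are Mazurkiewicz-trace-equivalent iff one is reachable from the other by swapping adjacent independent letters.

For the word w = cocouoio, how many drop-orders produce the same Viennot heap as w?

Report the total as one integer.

168

drop 0:c onto floor
drop 1:o onto floor
drop 2:c onto {0:c}
drop 3:o onto {1:o}
drop 4:u onto floor
drop 5:o onto {3:o}
drop 6:i onto {5:o}
drop 7:o onto {6:i}
ground layer = {0:c, 1:o, 4:u}
drop-orders for the pieces not yet dropped (sum over which currently-grounded one goes next):
  1 to go: {2} 1  {4} 1  {7} 1
  2 to go: {0,2} 1  {2,4} 2  {2,7} 2  {4,7} 2  {6,7} 1
  3 to go: {0,2,4} 3  {0,2,7} 3  {2,4,7} 6  {2,6,7} 3  {4,6,7} 3  {5,6,7} 1
  4 to go: {0,2,4,7} 12  {0,2,6,7} 6  {2,4,6,7} 12  {2,5,6,7} 4  {3,5,6,7} 1  {4,5,6,7} 4
  5 to go: {0,2,4,6,7} 30  {0,2,5,6,7} 10  {1,3,5,6,7} 1  {2,3,5,6,7} 5  {2,4,5,6,7} 20  {3,4,5,6,7} 5
  6 to go: {0,2,3,5,6,7} 15  {0,2,4,5,6,7} 60  {1,2,3,5,6,7} 6  {1,3,4,5,6,7} 6  {2,3,4,5,6,7} 30
  if 0:c drops first: 42 orders
  if 1:o drops first: 105 orders
  if 4:u drops first: 21 orders
heap linearizations: 168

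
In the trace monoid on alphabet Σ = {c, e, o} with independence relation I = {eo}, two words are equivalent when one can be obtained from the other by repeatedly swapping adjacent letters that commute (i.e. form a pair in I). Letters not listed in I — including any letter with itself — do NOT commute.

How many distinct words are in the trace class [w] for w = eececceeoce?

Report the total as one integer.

3

piece 0:e — minimal
piece 1:e rests on {0:e}
piece 2:c rests on {1:e}
piece 3:e rests on {2:c}
piece 4:c rests on {3:e}
piece 5:c rests on {4:c}
piece 6:e rests on {5:c}
piece 7:e rests on {6:e}
piece 8:o rests on {5:c}
piece 9:c rests on {7:e, 8:o}
piece 10:e rests on {9:c}
minimal pieces: {0:e}
ways to finish when only these pieces remain (= sum over removing one remaining piece with nothing left below it):
  1 left: {10}→1
  2 left: {9,10}→1
  3 left: {7,9,10}→1  {8,9,10}→1
  4 left: {6,7,9,10}→1  {7,8,9,10}→2
  5 left: {6,7,8,9,10}→3
  6 left: {5,6,7,8,9,10}→3
  7 left: {4,5,6,7,8,9,10}→3
  8 left: {3,4,5,6,7,8,9,10}→3
  9 left: {2,3,4,5,6,7,8,9,10}→3
  placing 0:e first → 3 extensions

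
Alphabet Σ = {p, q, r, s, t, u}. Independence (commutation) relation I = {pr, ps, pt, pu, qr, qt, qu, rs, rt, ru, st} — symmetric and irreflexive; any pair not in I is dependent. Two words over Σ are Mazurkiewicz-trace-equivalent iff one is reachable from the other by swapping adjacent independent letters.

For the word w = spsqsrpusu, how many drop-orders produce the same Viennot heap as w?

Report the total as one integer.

piece 0:s — minimal
piece 1:p — minimal
piece 2:s rests on {0:s}
piece 3:q rests on {1:p, 2:s}
piece 4:s rests on {3:q}
piece 5:r — minimal
piece 6:p rests on {3:q}
piece 7:u rests on {4:s}
piece 8:s rests on {7:u}
piece 9:u rests on {8:s}
minimal pieces: {0:s, 1:p, 5:r}
ways to finish when only these pieces remain (= sum over removing one remaining piece with nothing left below it):
  1 left: {5}→1  {6}→1  {9}→1
  2 left: {5,6}→2  {5,9}→2  {6,9}→2  {8,9}→1
  3 left: {5,6,9}→6  {5,8,9}→3  {6,8,9}→3  {7,8,9}→1
  4 left: {4,7,8,9}→1  {5,6,8,9}→12  {5,7,8,9}→4  {6,7,8,9}→4
  5 left: {4,5,7,8,9}→5  {4,6,7,8,9}→5  {5,6,7,8,9}→20
  6 left: {3,4,6,7,8,9}→5  {4,5,6,7,8,9}→30
  7 left: {1,3,4,6,7,8,9}→5  {2,3,4,6,7,8,9}→5  {3,4,5,6,7,8,9}→35
  8 left: {0,2,3,4,6,7,8,9}→5  {1,2,3,4,6,7,8,9}→10  {1,3,4,5,6,7,8,9}→40  {2,3,4,5,6,7,8,9}→40
  placing 0:s first → 90 extensions
  placing 1:p first → 45 extensions
  placing 5:r first → 15 extensions
total linear extensions = 150

150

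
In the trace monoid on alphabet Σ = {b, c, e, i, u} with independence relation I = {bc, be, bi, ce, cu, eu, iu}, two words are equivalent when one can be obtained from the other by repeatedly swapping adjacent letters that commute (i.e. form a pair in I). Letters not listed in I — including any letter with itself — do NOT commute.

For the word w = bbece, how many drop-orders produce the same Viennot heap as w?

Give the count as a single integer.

30

0(b) covers ∅
1(b) covers 0:b
2(e) covers ∅
3(c) covers ∅
4(e) covers 2:e
floor of heap: 0:b, 2:e, 3:c
completions by unplaced set U, small U first (add the entries for U minus each lowest piece of U):
  |U|=1: {1}:1  {3}:1  {4}:1
  |U|=2: {0,1}:1  {1,3}:2  {1,4}:2  {2,4}:1  {3,4}:2
  |U|=3: {0,1,3}:3  {0,1,4}:3  {1,2,4}:3  {1,3,4}:6  {2,3,4}:3
  start at 0(b): 12
  start at 2(e): 12
  start at 3(c): 6
sum over floor = 30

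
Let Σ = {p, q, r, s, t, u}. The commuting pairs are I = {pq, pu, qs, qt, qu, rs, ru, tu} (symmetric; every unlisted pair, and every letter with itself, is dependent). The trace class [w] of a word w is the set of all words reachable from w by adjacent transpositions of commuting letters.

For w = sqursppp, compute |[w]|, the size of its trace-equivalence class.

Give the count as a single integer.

10

piece 0:s — minimal
piece 1:q — minimal
piece 2:u rests on {0:s}
piece 3:r rests on {1:q}
piece 4:s rests on {2:u}
piece 5:p rests on {3:r, 4:s}
piece 6:p rests on {5:p}
piece 7:p rests on {6:p}
minimal pieces: {0:s, 1:q}
ways to finish when only these pieces remain (= sum over removing one remaining piece with nothing left below it):
  1 left: {7}→1
  2 left: {6,7}→1
  3 left: {5,6,7}→1
  4 left: {3,5,6,7}→1  {4,5,6,7}→1
  5 left: {1,3,5,6,7}→1  {2,4,5,6,7}→1  {3,4,5,6,7}→2
  6 left: {0,2,4,5,6,7}→1  {1,3,4,5,6,7}→3  {2,3,4,5,6,7}→3
  placing 0:s first → 6 extensions
  placing 1:q first → 4 extensions
total linear extensions = 10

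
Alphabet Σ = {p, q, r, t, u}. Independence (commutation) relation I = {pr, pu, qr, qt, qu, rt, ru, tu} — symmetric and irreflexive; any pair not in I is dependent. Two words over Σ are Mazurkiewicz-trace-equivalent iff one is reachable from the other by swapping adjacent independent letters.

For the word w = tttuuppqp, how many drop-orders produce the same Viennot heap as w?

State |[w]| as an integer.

36

piece 0:t — minimal
piece 1:t rests on {0:t}
piece 2:t rests on {1:t}
piece 3:u — minimal
piece 4:u rests on {3:u}
piece 5:p rests on {2:t}
piece 6:p rests on {5:p}
piece 7:q rests on {6:p}
piece 8:p rests on {7:q}
minimal pieces: {0:t, 3:u}
ways to finish when only these pieces remain (= sum over removing one remaining piece with nothing left below it):
  1 left: {4}→1  {8}→1
  2 left: {3,4}→1  {4,8}→2  {7,8}→1
  3 left: {3,4,8}→3  {4,7,8}→3  {6,7,8}→1
  4 left: {3,4,7,8}→6  {4,6,7,8}→4  {5,6,7,8}→1
  5 left: {2,5,6,7,8}→1  {3,4,6,7,8}→10  {4,5,6,7,8}→5
  6 left: {1,2,5,6,7,8}→1  {2,4,5,6,7,8}→6  {3,4,5,6,7,8}→15
  7 left: {0,1,2,5,6,7,8}→1  {1,2,4,5,6,7,8}→7  {2,3,4,5,6,7,8}→21
  placing 0:t first → 28 extensions
  placing 3:u first → 8 extensions
total linear extensions = 36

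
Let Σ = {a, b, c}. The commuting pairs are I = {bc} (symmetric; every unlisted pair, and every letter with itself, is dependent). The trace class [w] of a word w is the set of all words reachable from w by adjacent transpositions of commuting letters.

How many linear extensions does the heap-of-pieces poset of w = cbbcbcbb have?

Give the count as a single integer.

56

piece 0:c — minimal
piece 1:b — minimal
piece 2:b rests on {1:b}
piece 3:c rests on {0:c}
piece 4:b rests on {2:b}
piece 5:c rests on {3:c}
piece 6:b rests on {4:b}
piece 7:b rests on {6:b}
minimal pieces: {0:c, 1:b}
ways to finish when only these pieces remain (= sum over removing one remaining piece with nothing left below it):
  1 left: {5}→1  {7}→1
  2 left: {3,5}→1  {5,7}→2  {6,7}→1
  3 left: {0,3,5}→1  {3,5,7}→3  {4,6,7}→1  {5,6,7}→3
  4 left: {0,3,5,7}→4  {2,4,6,7}→1  {3,5,6,7}→6  {4,5,6,7}→4
  5 left: {0,3,5,6,7}→10  {1,2,4,6,7}→1  {2,4,5,6,7}→5  {3,4,5,6,7}→10
  6 left: {0,3,4,5,6,7}→20  {1,2,4,5,6,7}→6  {2,3,4,5,6,7}→15
  placing 0:c first → 21 extensions
  placing 1:b first → 35 extensions
total linear extensions = 56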